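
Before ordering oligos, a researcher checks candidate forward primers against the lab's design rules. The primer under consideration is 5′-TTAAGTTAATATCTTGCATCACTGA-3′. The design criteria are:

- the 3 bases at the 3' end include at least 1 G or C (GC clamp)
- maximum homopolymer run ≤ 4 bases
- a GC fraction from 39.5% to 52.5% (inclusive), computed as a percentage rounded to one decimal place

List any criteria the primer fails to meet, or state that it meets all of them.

Fails: GC content.

Base counts: A=8, T=10, G=3, C=4 (length 25).
GC clamp: 3' end TGA has 1 G/C ✓
homopolymer run: longest run = 2 ✓
GC content: GC 7/25 = 28.0%, outside 39.5–52.5% ✗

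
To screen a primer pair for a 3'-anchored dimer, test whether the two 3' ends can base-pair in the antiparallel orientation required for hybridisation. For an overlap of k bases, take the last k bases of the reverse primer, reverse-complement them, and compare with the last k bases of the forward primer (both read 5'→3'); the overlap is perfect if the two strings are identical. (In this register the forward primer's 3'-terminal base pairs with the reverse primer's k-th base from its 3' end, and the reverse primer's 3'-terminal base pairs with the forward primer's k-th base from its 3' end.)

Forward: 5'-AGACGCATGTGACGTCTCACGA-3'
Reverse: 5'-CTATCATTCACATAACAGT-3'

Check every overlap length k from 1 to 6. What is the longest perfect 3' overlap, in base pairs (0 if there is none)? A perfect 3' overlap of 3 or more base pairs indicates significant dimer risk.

Longest perfect overlap: 1 complementary base pair; below the dimer-risk threshold (threshold 3).

Last 6 bases (5'→3') — forward …TCACGA, reverse …AACAGT.
Reverse complement of the reverse primer's last 6 bases: ACTGTT; its first k bases are the reverse complement of the reverse primer's last k bases, so a perfect k-base overlap needs the forward primer's last k bases to equal them.
Comparing (forward last k vs required): k=1: A vs A ✓; k=2: GA vs AC ✗; k=3: CGA vs ACT ✗; k=4: ACGA vs ACTG ✗; k=5: CACGA vs ACTGT ✗; k=6: TCACGA vs ACTGTT ✗.
Only k = 1 is perfect, so the longest perfect 3' overlap is 1.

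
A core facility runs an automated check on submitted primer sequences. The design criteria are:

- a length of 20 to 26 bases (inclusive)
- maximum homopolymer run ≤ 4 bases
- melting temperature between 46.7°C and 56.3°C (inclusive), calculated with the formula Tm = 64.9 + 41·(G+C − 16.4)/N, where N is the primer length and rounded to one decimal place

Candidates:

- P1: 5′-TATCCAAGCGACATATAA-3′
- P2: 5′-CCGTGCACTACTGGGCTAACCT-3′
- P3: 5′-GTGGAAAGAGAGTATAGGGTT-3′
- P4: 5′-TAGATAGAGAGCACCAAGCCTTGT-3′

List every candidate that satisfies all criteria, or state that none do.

P1 (18 nt, A=8 T=4 G=2 C=4): length 18, outside 20–26 ✗; longest run = 2 ✓; Tm = 64.9 + 41·(6 − 16.4)/18 = 41.2°C, outside 46.7–56.3°C ✗ — fails.
P2 (22 nt, A=4 T=5 G=5 C=8): length 22 ✓; longest run = 3 ✓; Tm = 64.9 + 41·(13 − 16.4)/22 = 58.6°C, outside 46.7–56.3°C ✗ — fails.
P3 (21 nt, A=7 T=5 G=9 C=0): length 21 ✓; longest run = 3 ✓; Tm = 64.9 + 41·(9 − 16.4)/21 = 50.5°C ✓ — passes.
P4 (24 nt, A=8 T=5 G=6 C=5): length 24 ✓; longest run = 2 ✓; Tm = 64.9 + 41·(11 − 16.4)/24 = 55.7°C ✓ — passes.

P3 and P4.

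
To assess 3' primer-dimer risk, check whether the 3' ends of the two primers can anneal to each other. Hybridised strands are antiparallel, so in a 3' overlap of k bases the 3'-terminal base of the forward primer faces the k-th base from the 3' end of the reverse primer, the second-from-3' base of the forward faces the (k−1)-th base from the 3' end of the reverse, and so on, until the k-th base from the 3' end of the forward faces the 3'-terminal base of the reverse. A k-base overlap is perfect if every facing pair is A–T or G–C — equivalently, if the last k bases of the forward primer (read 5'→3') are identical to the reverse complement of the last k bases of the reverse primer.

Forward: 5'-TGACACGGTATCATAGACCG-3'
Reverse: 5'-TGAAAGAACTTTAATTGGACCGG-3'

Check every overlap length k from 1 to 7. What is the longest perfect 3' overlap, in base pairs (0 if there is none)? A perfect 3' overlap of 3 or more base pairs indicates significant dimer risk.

Longest perfect overlap: 3 complementary base pairs; significant dimer risk (threshold 3).

Last 7 bases (5'→3') — forward …TAGACCG, reverse …GGACCGG.
Reverse complement of the reverse primer's last 7 bases: CCGGTCC; its first k bases are the reverse complement of the reverse primer's last k bases, so a perfect k-base overlap needs the forward primer's last k bases to equal them.
Comparing (forward last k vs required): k=1: G vs C ✗; k=2: CG vs CC ✗; k=3: CCG vs CCG ✓; k=4: ACCG vs CCGG ✗; k=5: GACCG vs CCGGT ✗; k=6: AGACCG vs CCGGTC ✗; k=7: TAGACCG vs CCGGTCC ✗.
Only k = 3 is perfect, so the longest perfect 3' overlap is 3.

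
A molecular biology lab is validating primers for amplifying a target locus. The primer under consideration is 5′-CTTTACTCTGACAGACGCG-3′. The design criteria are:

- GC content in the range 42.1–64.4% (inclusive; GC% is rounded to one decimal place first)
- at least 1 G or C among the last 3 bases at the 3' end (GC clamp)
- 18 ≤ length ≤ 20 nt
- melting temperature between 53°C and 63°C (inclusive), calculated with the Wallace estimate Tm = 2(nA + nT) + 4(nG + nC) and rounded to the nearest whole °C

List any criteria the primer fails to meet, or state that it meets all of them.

Base counts: A=4, T=5, G=4, C=6 (length 19).
GC content: GC 10/19 = 52.6% ✓
GC clamp: 3' end GCG has 3 G/C ✓
length: length 19 ✓
Tm: Tm = 2·9 + 4·10 = 58°C ✓

Meets all criteria.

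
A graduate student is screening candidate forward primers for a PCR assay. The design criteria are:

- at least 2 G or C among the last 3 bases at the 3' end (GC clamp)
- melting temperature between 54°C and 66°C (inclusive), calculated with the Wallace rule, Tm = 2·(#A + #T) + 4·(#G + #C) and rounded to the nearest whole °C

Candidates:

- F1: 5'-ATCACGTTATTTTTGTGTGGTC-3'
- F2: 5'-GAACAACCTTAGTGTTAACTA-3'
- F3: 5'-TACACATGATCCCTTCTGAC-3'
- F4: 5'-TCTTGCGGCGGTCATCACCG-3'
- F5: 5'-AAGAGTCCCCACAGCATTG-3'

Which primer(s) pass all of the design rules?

F1 (22 nt, A=3 T=11 G=5 C=3): 3' end GTC has 2 G/C ✓; Tm = 2·14 + 4·8 = 60°C ✓ — passes.
F2 (21 nt, A=8 T=6 G=3 C=4): 3' end CTA has 1 G/C, need ≥2 ✗; Tm = 2·14 + 4·7 = 56°C ✓ — fails.
F3 (20 nt, A=5 T=6 G=2 C=7): 3' end GAC has 2 G/C ✓; Tm = 2·11 + 4·9 = 58°C ✓ — passes.
F4 (20 nt, A=2 T=5 G=6 C=7): 3' end CCG has 3 G/C ✓; Tm = 2·7 + 4·13 = 66°C ✓ — passes.
F5 (19 nt, A=6 T=3 G=4 C=6): 3' end TTG has 1 G/C, need ≥2 ✗; Tm = 2·9 + 4·10 = 58°C ✓ — fails.

F1, F3 and F4.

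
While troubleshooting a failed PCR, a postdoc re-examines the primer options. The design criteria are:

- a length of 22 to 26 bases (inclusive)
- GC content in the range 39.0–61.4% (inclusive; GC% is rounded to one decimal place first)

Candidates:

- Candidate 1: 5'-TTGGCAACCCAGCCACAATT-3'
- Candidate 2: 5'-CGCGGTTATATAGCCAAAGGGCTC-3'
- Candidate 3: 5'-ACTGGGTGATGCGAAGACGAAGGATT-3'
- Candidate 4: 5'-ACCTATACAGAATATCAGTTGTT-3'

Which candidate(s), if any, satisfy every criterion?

Candidate 1 (20 nt, A=6 T=4 G=3 C=7): length 20, outside 22–26 ✗; GC 10/20 = 50.0% ✓ — fails.
Candidate 2 (24 nt, A=6 T=5 G=7 C=6): length 24 ✓; GC 13/24 = 54.2% ✓ — passes.
Candidate 3 (26 nt, A=8 T=5 G=10 C=3): length 26 ✓; GC 13/26 = 50.0% ✓ — passes.
Candidate 4 (23 nt, A=8 T=8 G=3 C=4): length 23 ✓; GC 7/23 = 30.4%, outside 39.0–61.4% ✗ — fails.

Candidate 2 and Candidate 3.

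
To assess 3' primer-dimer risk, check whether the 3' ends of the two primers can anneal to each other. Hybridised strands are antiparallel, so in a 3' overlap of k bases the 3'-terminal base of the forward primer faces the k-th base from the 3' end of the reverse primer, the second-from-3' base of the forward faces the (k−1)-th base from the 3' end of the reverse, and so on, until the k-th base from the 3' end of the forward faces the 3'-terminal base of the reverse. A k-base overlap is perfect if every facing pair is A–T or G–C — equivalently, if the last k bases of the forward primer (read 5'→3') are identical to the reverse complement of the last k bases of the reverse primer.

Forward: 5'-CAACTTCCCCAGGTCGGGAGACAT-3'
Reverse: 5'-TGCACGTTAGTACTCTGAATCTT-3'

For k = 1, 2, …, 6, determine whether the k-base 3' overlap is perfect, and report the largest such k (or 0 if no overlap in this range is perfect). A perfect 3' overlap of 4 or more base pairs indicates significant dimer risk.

Last 6 bases (5'→3') — forward …AGACAT, reverse …AATCTT.
Reverse complement of the reverse primer's last 6 bases: AAGATT; its first k bases are the reverse complement of the reverse primer's last k bases, so a perfect k-base overlap needs the forward primer's last k bases to equal them.
Comparing (forward last k vs required): k=1: T vs A ✗; k=2: AT vs AA ✗; k=3: CAT vs AAG ✗; k=4: ACAT vs AAGA ✗; k=5: GACAT vs AAGAT ✗; k=6: AGACAT vs AAGATT ✗.
No overlap length from 1 to 6 is perfect, so the longest perfect 3' overlap is 0.

Longest perfect overlap: 0 complementary base pairs; below the dimer-risk threshold (threshold 4).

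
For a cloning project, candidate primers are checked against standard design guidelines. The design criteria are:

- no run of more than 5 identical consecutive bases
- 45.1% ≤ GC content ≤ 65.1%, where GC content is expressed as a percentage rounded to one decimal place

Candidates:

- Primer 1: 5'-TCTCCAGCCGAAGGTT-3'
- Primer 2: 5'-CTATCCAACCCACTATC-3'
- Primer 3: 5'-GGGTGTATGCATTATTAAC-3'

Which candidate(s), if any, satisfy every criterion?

Primer 1 (16 nt, A=3 T=4 G=4 C=5): longest run = 2 ✓; GC 9/16 = 56.3% ✓ — passes.
Primer 2 (17 nt, A=5 T=4 G=0 C=8): longest run = 3 ✓; GC 8/17 = 47.1% ✓ — passes.
Primer 3 (19 nt, A=5 T=7 G=5 C=2): longest run = 3 ✓; GC 7/19 = 36.8%, outside 45.1–65.1% ✗ — fails.

Primer 1 and Primer 2.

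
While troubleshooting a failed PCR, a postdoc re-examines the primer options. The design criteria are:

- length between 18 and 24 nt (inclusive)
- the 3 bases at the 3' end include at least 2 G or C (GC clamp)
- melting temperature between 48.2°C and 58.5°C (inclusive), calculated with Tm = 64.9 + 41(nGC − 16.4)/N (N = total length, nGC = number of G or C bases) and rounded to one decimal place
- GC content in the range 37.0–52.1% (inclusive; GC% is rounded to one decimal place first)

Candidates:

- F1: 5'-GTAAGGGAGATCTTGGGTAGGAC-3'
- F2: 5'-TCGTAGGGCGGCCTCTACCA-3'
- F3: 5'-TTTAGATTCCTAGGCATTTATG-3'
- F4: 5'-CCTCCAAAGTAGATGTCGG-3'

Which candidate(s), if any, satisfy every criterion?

F1 (23 nt, A=6 T=5 G=10 C=2): length 23 ✓; 3' end GAC has 2 G/C ✓; Tm = 64.9 + 41·(12 − 16.4)/23 = 57.1°C ✓; GC 12/23 = 52.2%, outside 37.0–52.1% ✗ — fails.
F2 (20 nt, A=3 T=4 G=6 C=7): length 20 ✓; 3' end CCA has 2 G/C ✓; Tm = 64.9 + 41·(13 − 16.4)/20 = 57.9°C ✓; GC 13/20 = 65.0%, outside 37.0–52.1% ✗ — fails.
F3 (22 nt, A=5 T=10 G=4 C=3): length 22 ✓; 3' end ATG has 1 G/C, need ≥2 ✗; Tm = 64.9 + 41·(7 − 16.4)/22 = 47.4°C, outside 48.2–58.5°C ✗; GC 7/22 = 31.8%, outside 37.0–52.1% ✗ — fails.
F4 (19 nt, A=5 T=4 G=5 C=5): length 19 ✓; 3' end CGG has 3 G/C ✓; Tm = 64.9 + 41·(10 − 16.4)/19 = 51.1°C ✓; GC 10/19 = 52.6%, outside 37.0–52.1% ✗ — fails.

None of the candidates satisfy all criteria.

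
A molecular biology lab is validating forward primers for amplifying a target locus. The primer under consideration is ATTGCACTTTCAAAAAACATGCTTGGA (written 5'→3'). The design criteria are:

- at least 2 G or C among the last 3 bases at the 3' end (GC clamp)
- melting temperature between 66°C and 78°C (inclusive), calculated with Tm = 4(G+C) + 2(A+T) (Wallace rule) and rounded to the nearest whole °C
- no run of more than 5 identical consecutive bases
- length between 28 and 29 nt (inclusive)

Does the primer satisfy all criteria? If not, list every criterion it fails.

Fails: homopolymer run, length.

Base counts: A=10, T=8, G=4, C=5 (length 27).
GC clamp: 3' end GGA has 2 G/C ✓
Tm: Tm = 2·18 + 4·9 = 72°C ✓
homopolymer run: longest run = 6, exceeds 5 ✗
length: length 27, outside 28–29 ✗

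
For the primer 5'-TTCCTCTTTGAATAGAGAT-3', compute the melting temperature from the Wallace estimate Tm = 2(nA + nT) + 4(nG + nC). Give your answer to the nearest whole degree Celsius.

Base counts: A=5, T=8, G=3, C=3 (length 19).
Tm = 2·(5+8) + 4·(3+3) = 2·13 + 4·6 = 26 + 24 = 50°C.

50°C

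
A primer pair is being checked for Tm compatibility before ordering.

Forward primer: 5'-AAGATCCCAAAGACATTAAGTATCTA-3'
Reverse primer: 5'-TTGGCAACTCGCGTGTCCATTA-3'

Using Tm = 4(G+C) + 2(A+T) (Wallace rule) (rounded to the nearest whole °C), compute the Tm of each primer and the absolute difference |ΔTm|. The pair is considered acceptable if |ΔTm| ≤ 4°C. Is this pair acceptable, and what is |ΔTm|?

Forward: A=12 T=6 G=3 C=5 → Tm = 2·18 + 4·8 = 68°C.
Reverse: A=4 T=7 G=5 C=6 → Tm = 2·11 + 4·11 = 66°C.
|ΔTm| = |68 − 66| = 2°C, ≤ 4°C.

|ΔTm| = 2°C; the pair is acceptable.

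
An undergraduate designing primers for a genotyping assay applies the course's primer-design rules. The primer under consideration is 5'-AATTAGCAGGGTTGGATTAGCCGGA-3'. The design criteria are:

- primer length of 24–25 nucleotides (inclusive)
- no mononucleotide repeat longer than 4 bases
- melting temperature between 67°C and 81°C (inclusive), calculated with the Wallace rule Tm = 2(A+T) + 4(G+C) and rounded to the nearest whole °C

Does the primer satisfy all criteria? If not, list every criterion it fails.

Meets all criteria.

Base counts: A=7, T=6, G=9, C=3 (length 25).
length: length 25 ✓
homopolymer run: longest run = 3 ✓
Tm: Tm = 2·13 + 4·12 = 74°C ✓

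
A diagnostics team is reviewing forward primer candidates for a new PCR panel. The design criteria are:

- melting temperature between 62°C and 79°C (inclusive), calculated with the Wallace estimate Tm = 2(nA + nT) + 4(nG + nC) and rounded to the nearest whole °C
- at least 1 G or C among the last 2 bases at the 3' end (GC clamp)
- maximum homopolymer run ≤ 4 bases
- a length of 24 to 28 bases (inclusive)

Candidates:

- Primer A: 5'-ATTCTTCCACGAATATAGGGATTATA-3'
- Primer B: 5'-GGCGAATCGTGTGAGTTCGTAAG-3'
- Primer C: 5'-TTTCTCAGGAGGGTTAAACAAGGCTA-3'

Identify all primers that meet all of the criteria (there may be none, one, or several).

Primer A (26 nt, A=9 T=9 G=4 C=4): Tm = 2·18 + 4·8 = 68°C ✓; 3' end TA has 0 G/C, need ≥1 ✗; longest run = 3 ✓; length 26 ✓ — fails.
Primer B (23 nt, A=5 T=6 G=9 C=3): Tm = 2·11 + 4·12 = 70°C ✓; 3' end AG has 1 G/C ✓; longest run = 2 ✓; length 23, outside 24–28 ✗ — fails.
Primer C (26 nt, A=8 T=7 G=7 C=4): Tm = 2·15 + 4·11 = 74°C ✓; 3' end TA has 0 G/C, need ≥1 ✗; longest run = 3 ✓; length 26 ✓ — fails.

None of the candidates satisfy all criteria.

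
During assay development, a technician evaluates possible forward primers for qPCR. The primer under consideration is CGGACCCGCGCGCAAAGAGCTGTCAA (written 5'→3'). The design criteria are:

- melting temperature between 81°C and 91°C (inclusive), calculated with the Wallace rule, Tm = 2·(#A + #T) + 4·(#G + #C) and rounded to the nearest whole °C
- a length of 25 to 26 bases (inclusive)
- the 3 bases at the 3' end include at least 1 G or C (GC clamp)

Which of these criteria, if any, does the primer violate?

Meets all criteria.

Base counts: A=7, T=2, G=8, C=9 (length 26).
Tm: Tm = 2·9 + 4·17 = 86°C ✓
length: length 26 ✓
GC clamp: 3' end CAA has 1 G/C ✓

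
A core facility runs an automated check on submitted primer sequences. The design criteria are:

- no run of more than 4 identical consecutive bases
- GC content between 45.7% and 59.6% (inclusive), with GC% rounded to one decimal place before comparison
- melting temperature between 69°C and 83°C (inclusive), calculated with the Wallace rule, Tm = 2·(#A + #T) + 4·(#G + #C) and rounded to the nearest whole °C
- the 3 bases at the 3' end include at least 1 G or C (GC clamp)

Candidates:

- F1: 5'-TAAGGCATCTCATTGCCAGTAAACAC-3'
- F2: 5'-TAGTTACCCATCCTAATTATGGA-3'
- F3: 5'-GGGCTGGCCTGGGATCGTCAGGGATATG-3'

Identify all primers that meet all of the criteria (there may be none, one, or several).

F1 (26 nt, A=9 T=6 G=4 C=7): longest run = 3 ✓; GC 11/26 = 42.3%, outside 45.7–59.6% ✗; Tm = 2·15 + 4·11 = 74°C ✓; 3' end CAC has 2 G/C ✓ — fails.
F2 (23 nt, A=7 T=8 G=3 C=5): longest run = 3 ✓; GC 8/23 = 34.8%, outside 45.7–59.6% ✗; Tm = 2·15 + 4·8 = 62°C, outside 69–83°C ✗; 3' end GGA has 2 G/C ✓ — fails.
F3 (28 nt, A=4 T=6 G=13 C=5): longest run = 3 ✓; GC 18/28 = 64.3%, outside 45.7–59.6% ✗; Tm = 2·10 + 4·18 = 92°C, outside 69–83°C ✗; 3' end ATG has 1 G/C ✓ — fails.

None of the candidates satisfy all criteria.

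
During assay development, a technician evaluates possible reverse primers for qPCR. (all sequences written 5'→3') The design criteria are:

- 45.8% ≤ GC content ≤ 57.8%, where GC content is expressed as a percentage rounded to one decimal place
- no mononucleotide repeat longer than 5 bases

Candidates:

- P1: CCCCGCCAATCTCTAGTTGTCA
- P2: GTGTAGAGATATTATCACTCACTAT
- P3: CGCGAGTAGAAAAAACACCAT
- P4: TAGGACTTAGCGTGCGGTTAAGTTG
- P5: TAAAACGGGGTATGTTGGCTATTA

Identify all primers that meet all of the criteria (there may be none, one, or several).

P1 (22 nt, A=4 T=6 G=3 C=9): GC 12/22 = 54.5% ✓; longest run = 4 ✓ — passes.
P2 (25 nt, A=8 T=9 G=4 C=4): GC 8/25 = 32.0%, outside 45.8–57.8% ✗; longest run = 2 ✓ — fails.
P3 (21 nt, A=10 T=2 G=4 C=5): GC 9/21 = 42.9%, outside 45.8–57.8% ✗; longest run = 6, exceeds 5 ✗ — fails.
P4 (25 nt, A=5 T=8 G=9 C=3): GC 12/25 = 48.0% ✓; longest run = 2 ✓ — passes.
P5 (24 nt, A=7 T=8 G=7 C=2): GC 9/24 = 37.5%, outside 45.8–57.8% ✗; longest run = 4 ✓ — fails.

P1 and P4.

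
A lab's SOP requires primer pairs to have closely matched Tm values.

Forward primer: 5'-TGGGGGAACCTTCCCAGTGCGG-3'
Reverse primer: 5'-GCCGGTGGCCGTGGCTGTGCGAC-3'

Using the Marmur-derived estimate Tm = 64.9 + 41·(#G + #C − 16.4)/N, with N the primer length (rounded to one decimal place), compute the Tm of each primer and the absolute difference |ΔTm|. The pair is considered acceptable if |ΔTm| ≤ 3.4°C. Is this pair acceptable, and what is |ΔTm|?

Forward: G+C = 15, N = 22 → Tm = 64.9 + 41·(15 − 16.4)/22 = 62.3°C.
Reverse: G+C = 18, N = 23 → Tm = 64.9 + 41·(18 − 16.4)/23 = 67.8°C.
|ΔTm| = |62.3 − 67.8| = 5.5°C, > 3.4°C.

|ΔTm| = 5.5°C; the pair is not acceptable.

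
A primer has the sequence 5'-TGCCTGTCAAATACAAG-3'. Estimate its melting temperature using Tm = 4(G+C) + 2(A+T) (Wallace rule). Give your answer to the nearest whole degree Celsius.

Base counts: A=6, T=4, G=3, C=4 (length 17).
Tm = 2·(6+4) + 4·(3+4) = 2·10 + 4·7 = 20 + 28 = 48°C.

48°C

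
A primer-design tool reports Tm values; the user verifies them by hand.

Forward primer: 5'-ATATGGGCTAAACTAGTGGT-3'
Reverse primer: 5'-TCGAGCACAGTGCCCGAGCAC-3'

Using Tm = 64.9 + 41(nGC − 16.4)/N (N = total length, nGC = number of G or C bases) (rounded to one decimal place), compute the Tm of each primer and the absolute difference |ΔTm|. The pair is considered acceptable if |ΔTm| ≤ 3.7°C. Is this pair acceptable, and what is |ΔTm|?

Forward: G+C = 8, N = 20 → Tm = 64.9 + 41·(8 − 16.4)/20 = 47.7°C.
Reverse: G+C = 14, N = 21 → Tm = 64.9 + 41·(14 − 16.4)/21 = 60.2°C.
|ΔTm| = |47.7 − 60.2| = 12.5°C, > 3.7°C.

|ΔTm| = 12.5°C; the pair is not acceptable.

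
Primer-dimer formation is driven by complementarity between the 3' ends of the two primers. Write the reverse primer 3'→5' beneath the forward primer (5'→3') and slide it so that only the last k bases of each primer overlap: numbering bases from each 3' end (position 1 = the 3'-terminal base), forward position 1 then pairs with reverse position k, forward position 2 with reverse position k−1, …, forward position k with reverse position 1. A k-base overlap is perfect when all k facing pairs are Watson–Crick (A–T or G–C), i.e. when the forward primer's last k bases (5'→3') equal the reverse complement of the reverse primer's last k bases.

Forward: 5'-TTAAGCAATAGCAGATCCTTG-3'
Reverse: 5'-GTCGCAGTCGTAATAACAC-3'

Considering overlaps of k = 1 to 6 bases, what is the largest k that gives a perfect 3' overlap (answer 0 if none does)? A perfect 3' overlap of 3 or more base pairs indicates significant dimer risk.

Longest perfect overlap: 1 complementary base pair; below the dimer-risk threshold (threshold 3).

Last 6 bases (5'→3') — forward …TCCTTG, reverse …TAACAC.
Reverse complement of the reverse primer's last 6 bases: GTGTTA; its first k bases are the reverse complement of the reverse primer's last k bases, so a perfect k-base overlap needs the forward primer's last k bases to equal them.
Comparing (forward last k vs required): k=1: G vs G ✓; k=2: TG vs GT ✗; k=3: TTG vs GTG ✗; k=4: CTTG vs GTGT ✗; k=5: CCTTG vs GTGTT ✗; k=6: TCCTTG vs GTGTTA ✗.
Only k = 1 is perfect, so the longest perfect 3' overlap is 1.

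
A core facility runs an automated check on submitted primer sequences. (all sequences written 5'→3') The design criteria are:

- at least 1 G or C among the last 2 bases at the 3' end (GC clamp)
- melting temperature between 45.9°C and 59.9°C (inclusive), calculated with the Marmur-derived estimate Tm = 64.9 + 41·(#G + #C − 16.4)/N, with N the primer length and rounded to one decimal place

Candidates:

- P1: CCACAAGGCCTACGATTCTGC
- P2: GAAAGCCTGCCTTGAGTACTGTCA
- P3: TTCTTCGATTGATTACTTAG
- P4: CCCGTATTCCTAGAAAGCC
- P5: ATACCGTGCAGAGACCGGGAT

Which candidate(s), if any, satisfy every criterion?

P1, P2 and P4.

P1 (21 nt, A=5 T=4 G=4 C=8): 3' end GC has 2 G/C ✓; Tm = 64.9 + 41·(12 − 16.4)/21 = 56.3°C ✓ — passes.
P2 (24 nt, A=6 T=6 G=6 C=6): 3' end CA has 1 G/C ✓; Tm = 64.9 + 41·(12 − 16.4)/24 = 57.4°C ✓ — passes.
P3 (20 nt, A=4 T=10 G=3 C=3): 3' end AG has 1 G/C ✓; Tm = 64.9 + 41·(6 − 16.4)/20 = 43.6°C, outside 45.9–59.9°C ✗ — fails.
P4 (19 nt, A=5 T=4 G=3 C=7): 3' end CC has 2 G/C ✓; Tm = 64.9 + 41·(10 − 16.4)/19 = 51.1°C ✓ — passes.
P5 (21 nt, A=6 T=3 G=7 C=5): 3' end AT has 0 G/C, need ≥1 ✗; Tm = 64.9 + 41·(12 − 16.4)/21 = 56.3°C ✓ — fails.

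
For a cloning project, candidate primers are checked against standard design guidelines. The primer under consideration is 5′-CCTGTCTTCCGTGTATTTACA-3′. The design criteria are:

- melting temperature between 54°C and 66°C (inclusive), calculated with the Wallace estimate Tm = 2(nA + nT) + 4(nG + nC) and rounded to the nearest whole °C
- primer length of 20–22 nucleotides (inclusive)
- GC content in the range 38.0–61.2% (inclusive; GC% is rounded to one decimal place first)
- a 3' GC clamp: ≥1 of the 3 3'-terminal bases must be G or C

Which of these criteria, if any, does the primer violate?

Base counts: A=3, T=9, G=3, C=6 (length 21).
Tm: Tm = 2·12 + 4·9 = 60°C ✓
length: length 21 ✓
GC content: GC 9/21 = 42.9% ✓
GC clamp: 3' end ACA has 1 G/C ✓

Meets all criteria.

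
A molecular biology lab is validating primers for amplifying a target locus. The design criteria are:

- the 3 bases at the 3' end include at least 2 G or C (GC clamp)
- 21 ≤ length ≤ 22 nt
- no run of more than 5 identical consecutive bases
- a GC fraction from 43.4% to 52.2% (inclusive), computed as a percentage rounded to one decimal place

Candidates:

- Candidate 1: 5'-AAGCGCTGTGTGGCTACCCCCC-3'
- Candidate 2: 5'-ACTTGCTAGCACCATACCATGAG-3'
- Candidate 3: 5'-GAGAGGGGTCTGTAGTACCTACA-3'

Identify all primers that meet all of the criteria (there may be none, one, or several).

Candidate 1 (22 nt, A=3 T=4 G=6 C=9): 3' end CCC has 3 G/C ✓; length 22 ✓; longest run = 6, exceeds 5 ✗; GC 15/22 = 68.2%, outside 43.4–52.2% ✗ — fails.
Candidate 2 (23 nt, A=7 T=5 G=4 C=7): 3' end GAG has 2 G/C ✓; length 23, outside 21–22 ✗; longest run = 2 ✓; GC 11/23 = 47.8% ✓ — fails.
Candidate 3 (23 nt, A=6 T=5 G=8 C=4): 3' end ACA has 1 G/C, need ≥2 ✗; length 23, outside 21–22 ✗; longest run = 4 ✓; GC 12/23 = 52.2% ✓ — fails.

None of the candidates satisfy all criteria.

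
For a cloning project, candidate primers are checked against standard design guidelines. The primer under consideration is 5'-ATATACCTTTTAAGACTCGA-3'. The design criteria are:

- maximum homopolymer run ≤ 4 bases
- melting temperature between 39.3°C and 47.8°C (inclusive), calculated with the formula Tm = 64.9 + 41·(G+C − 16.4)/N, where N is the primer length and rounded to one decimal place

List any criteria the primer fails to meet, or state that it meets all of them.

Base counts: A=7, T=7, G=2, C=4 (length 20).
homopolymer run: longest run = 4 ✓
Tm: Tm = 64.9 + 41·(6 − 16.4)/20 = 43.6°C ✓

Meets all criteria.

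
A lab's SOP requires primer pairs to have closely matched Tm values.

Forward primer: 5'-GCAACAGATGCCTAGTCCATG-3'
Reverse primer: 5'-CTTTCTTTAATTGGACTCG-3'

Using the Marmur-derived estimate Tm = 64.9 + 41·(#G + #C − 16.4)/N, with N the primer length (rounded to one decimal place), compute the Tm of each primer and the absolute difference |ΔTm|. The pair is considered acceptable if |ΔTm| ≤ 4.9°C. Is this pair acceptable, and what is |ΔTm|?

Forward: G+C = 11, N = 21 → Tm = 64.9 + 41·(11 − 16.4)/21 = 54.4°C.
Reverse: G+C = 7, N = 19 → Tm = 64.9 + 41·(7 − 16.4)/19 = 44.6°C.
|ΔTm| = |54.4 − 44.6| = 9.8°C, > 4.9°C.

|ΔTm| = 9.8°C; the pair is not acceptable.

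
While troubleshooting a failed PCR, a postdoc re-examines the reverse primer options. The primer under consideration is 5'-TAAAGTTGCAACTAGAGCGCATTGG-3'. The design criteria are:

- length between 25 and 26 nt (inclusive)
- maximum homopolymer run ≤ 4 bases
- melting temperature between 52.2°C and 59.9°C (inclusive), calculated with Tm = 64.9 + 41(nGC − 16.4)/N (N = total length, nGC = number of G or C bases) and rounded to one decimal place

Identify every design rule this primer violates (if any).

Meets all criteria.

Base counts: A=8, T=6, G=7, C=4 (length 25).
length: length 25 ✓
homopolymer run: longest run = 3 ✓
Tm: Tm = 64.9 + 41·(11 − 16.4)/25 = 56.0°C ✓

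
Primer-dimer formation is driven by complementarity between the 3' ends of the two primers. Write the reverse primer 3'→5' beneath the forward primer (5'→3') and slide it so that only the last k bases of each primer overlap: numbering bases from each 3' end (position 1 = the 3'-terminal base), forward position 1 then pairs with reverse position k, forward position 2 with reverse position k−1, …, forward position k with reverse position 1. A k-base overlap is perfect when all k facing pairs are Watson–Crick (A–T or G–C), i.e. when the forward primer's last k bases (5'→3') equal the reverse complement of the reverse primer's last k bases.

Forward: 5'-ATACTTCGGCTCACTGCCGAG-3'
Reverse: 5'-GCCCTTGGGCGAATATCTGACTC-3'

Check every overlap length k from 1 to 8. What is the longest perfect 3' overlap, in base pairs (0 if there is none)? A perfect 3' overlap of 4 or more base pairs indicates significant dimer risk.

Longest perfect overlap: 3 complementary base pairs; below the dimer-risk threshold (threshold 4).

Last 8 bases (5'→3') — forward …CTGCCGAG, reverse …TCTGACTC.
Reverse complement of the reverse primer's last 8 bases: GAGTCAGA; its first k bases are the reverse complement of the reverse primer's last k bases, so a perfect k-base overlap needs the forward primer's last k bases to equal them.
Comparing (forward last k vs required): k=1: G vs G ✓; k=2: AG vs GA ✗; k=3: GAG vs GAG ✓; k=4: CGAG vs GAGT ✗; k=5: CCGAG vs GAGTC ✗; k=6: GCCGAG vs GAGTCA ✗; k=7: TGCCGAG vs GAGTCAG ✗; k=8: CTGCCGAG vs GAGTCAGA ✗.
Perfect overlaps at k = 1, 3; the largest is 3.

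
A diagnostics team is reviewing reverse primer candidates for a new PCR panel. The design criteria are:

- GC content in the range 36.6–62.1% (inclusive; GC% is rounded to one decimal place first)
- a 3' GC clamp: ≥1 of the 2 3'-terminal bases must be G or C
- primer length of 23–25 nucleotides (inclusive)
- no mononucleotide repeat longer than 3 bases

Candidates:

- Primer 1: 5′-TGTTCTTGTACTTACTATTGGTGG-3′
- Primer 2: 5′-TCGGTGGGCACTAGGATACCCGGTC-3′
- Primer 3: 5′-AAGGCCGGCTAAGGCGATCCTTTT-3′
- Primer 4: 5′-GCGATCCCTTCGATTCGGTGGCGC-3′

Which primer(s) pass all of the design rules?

Primer 1 only.

Primer 1 (24 nt, A=3 T=12 G=6 C=3): GC 9/24 = 37.5% ✓; 3' end GG has 2 G/C ✓; length 24 ✓; longest run = 2 ✓ — passes.
Primer 2 (25 nt, A=4 T=5 G=9 C=7): GC 16/25 = 64.0%, outside 36.6–62.1% ✗; 3' end TC has 1 G/C ✓; length 25 ✓; longest run = 3 ✓ — fails.
Primer 3 (24 nt, A=5 T=6 G=7 C=6): GC 13/24 = 54.2% ✓; 3' end TT has 0 G/C, need ≥1 ✗; length 24 ✓; longest run = 4, exceeds 3 ✗ — fails.
Primer 4 (24 nt, A=2 T=6 G=8 C=8): GC 16/24 = 66.7%, outside 36.6–62.1% ✗; 3' end GC has 2 G/C ✓; length 24 ✓; longest run = 3 ✓ — fails.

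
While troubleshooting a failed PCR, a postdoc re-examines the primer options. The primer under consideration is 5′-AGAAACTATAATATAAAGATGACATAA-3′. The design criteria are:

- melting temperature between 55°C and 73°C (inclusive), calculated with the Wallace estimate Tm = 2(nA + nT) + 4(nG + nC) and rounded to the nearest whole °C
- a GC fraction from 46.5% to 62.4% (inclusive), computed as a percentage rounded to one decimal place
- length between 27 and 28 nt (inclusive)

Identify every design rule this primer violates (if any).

Base counts: A=16, T=6, G=3, C=2 (length 27).
Tm: Tm = 2·22 + 4·5 = 64°C ✓
GC content: GC 5/27 = 18.5%, outside 46.5–62.4% ✗
length: length 27 ✓

Fails: GC content.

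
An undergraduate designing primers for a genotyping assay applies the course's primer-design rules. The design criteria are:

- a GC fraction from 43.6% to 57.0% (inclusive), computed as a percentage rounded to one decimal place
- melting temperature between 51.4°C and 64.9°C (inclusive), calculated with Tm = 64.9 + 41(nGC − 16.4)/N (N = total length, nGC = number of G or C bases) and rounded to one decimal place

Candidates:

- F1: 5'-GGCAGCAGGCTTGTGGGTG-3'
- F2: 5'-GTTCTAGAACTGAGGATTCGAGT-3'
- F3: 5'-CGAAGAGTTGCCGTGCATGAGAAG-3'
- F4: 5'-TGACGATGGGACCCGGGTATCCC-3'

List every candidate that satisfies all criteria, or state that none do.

F1 (19 nt, A=2 T=4 G=10 C=3): GC 13/19 = 68.4%, outside 43.6–57.0% ✗; Tm = 64.9 + 41·(13 − 16.4)/19 = 57.6°C ✓ — fails.
F2 (23 nt, A=6 T=7 G=7 C=3): GC 10/23 = 43.5%, outside 43.6–57.0% ✗; Tm = 64.9 + 41·(10 − 16.4)/23 = 53.5°C ✓ — fails.
F3 (24 nt, A=7 T=4 G=9 C=4): GC 13/24 = 54.2% ✓; Tm = 64.9 + 41·(13 − 16.4)/24 = 59.1°C ✓ — passes.
F4 (23 nt, A=4 T=4 G=8 C=7): GC 15/23 = 65.2%, outside 43.6–57.0% ✗; Tm = 64.9 + 41·(15 − 16.4)/23 = 62.4°C ✓ — fails.

F3 only.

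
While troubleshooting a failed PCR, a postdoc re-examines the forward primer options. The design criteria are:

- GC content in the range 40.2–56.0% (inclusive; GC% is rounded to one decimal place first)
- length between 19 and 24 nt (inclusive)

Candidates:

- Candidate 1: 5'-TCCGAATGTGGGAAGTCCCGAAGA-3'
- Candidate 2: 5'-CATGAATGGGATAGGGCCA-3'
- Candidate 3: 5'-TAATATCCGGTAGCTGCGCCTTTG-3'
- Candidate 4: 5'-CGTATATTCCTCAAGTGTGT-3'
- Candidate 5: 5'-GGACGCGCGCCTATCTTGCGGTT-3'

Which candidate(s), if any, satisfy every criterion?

Candidate 1 (24 nt, A=7 T=4 G=8 C=5): GC 13/24 = 54.2% ✓; length 24 ✓ — passes.
Candidate 2 (19 nt, A=6 T=3 G=7 C=3): GC 10/19 = 52.6% ✓; length 19 ✓ — passes.
Candidate 3 (24 nt, A=4 T=8 G=6 C=6): GC 12/24 = 50.0% ✓; length 24 ✓ — passes.
Candidate 4 (20 nt, A=4 T=8 G=4 C=4): GC 8/20 = 40.0%, outside 40.2–56.0% ✗; length 20 ✓ — fails.
Candidate 5 (23 nt, A=2 T=6 G=8 C=7): GC 15/23 = 65.2%, outside 40.2–56.0% ✗; length 23 ✓ — fails.

Candidate 1, Candidate 2 and Candidate 3.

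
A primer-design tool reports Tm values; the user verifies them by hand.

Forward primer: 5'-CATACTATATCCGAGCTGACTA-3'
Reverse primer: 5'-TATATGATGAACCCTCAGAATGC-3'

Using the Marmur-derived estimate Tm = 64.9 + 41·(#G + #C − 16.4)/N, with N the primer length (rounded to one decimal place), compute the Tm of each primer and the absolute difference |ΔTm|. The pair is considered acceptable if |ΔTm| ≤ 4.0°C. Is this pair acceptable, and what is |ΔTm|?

|ΔTm| = 0.6°C; the pair is acceptable.

Forward: G+C = 9, N = 22 → Tm = 64.9 + 41·(9 − 16.4)/22 = 51.1°C.
Reverse: G+C = 9, N = 23 → Tm = 64.9 + 41·(9 − 16.4)/23 = 51.7°C.
|ΔTm| = |51.1 − 51.7| = 0.6°C, ≤ 4.0°C.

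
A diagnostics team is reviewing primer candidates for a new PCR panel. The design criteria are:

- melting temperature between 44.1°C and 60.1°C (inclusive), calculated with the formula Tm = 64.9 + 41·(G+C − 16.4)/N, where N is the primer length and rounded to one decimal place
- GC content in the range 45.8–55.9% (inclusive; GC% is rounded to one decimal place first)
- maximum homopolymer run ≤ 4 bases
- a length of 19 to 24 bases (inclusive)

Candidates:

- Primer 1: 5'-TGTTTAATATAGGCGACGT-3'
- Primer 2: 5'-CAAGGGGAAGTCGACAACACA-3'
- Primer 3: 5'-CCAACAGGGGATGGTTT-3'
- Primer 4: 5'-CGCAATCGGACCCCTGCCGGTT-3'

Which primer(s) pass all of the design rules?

Primer 2 only.

Primer 1 (19 nt, A=5 T=7 G=5 C=2): Tm = 64.9 + 41·(7 − 16.4)/19 = 44.6°C ✓; GC 7/19 = 36.8%, outside 45.8–55.9% ✗; longest run = 3 ✓; length 19 ✓ — fails.
Primer 2 (21 nt, A=9 T=1 G=6 C=5): Tm = 64.9 + 41·(11 − 16.4)/21 = 54.4°C ✓; GC 11/21 = 52.4% ✓; longest run = 4 ✓; length 21 ✓ — passes.
Primer 3 (17 nt, A=4 T=4 G=6 C=3): Tm = 64.9 + 41·(9 − 16.4)/17 = 47.1°C ✓; GC 9/17 = 52.9% ✓; longest run = 4 ✓; length 17, outside 19–24 ✗ — fails.
Primer 4 (22 nt, A=3 T=4 G=6 C=9): Tm = 64.9 + 41·(15 − 16.4)/22 = 62.3°C, outside 44.1–60.1°C ✗; GC 15/22 = 68.2%, outside 45.8–55.9% ✗; longest run = 4 ✓; length 22 ✓ — fails.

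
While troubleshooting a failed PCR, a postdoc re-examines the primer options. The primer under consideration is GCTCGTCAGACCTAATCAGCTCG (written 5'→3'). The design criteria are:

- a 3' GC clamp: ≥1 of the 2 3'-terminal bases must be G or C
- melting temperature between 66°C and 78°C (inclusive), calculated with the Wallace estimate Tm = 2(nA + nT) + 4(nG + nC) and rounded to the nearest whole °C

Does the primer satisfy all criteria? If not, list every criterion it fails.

Meets all criteria.

Base counts: A=5, T=5, G=5, C=8 (length 23).
GC clamp: 3' end CG has 2 G/C ✓
Tm: Tm = 2·10 + 4·13 = 72°C ✓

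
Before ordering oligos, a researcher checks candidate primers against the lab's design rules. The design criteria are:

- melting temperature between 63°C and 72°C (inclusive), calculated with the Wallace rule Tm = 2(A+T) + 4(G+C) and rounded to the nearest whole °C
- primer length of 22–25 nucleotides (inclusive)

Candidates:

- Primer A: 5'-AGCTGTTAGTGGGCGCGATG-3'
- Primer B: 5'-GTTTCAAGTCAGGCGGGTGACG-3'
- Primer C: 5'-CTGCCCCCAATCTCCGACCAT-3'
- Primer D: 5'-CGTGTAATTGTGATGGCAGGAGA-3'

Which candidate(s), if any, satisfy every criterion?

Primer B and Primer D.

Primer A (20 nt, A=3 T=5 G=9 C=3): Tm = 2·8 + 4·12 = 64°C ✓; length 20, outside 22–25 ✗ — fails.
Primer B (22 nt, A=4 T=5 G=9 C=4): Tm = 2·9 + 4·13 = 70°C ✓; length 22 ✓ — passes.
Primer C (21 nt, A=4 T=4 G=2 C=11): Tm = 2·8 + 4·13 = 68°C ✓; length 21, outside 22–25 ✗ — fails.
Primer D (23 nt, A=6 T=6 G=9 C=2): Tm = 2·12 + 4·11 = 68°C ✓; length 23 ✓ — passes.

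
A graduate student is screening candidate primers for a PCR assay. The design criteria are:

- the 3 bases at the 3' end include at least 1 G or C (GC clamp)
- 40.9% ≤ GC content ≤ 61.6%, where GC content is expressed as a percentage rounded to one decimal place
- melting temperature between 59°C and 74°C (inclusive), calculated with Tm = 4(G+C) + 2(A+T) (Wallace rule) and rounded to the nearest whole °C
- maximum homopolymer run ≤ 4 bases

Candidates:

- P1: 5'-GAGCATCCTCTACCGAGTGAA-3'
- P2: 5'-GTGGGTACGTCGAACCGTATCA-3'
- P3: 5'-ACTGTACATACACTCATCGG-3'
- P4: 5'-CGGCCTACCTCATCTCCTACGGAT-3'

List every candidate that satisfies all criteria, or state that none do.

P1 and P2.

P1 (21 nt, A=6 T=4 G=5 C=6): 3' end GAA has 1 G/C ✓; GC 11/21 = 52.4% ✓; Tm = 2·10 + 4·11 = 64°C ✓; longest run = 2 ✓ — passes.
P2 (22 nt, A=5 T=5 G=7 C=5): 3' end TCA has 1 G/C ✓; GC 12/22 = 54.5% ✓; Tm = 2·10 + 4·12 = 68°C ✓; longest run = 3 ✓ — passes.
P3 (20 nt, A=6 T=5 G=3 C=6): 3' end CGG has 3 G/C ✓; GC 9/20 = 45.0% ✓; Tm = 2·11 + 4·9 = 58°C, outside 59–74°C ✗; longest run = 2 ✓ — fails.
P4 (24 nt, A=4 T=6 G=4 C=10): 3' end GAT has 1 G/C ✓; GC 14/24 = 58.3% ✓; Tm = 2·10 + 4·14 = 76°C, outside 59–74°C ✗; longest run = 2 ✓ — fails.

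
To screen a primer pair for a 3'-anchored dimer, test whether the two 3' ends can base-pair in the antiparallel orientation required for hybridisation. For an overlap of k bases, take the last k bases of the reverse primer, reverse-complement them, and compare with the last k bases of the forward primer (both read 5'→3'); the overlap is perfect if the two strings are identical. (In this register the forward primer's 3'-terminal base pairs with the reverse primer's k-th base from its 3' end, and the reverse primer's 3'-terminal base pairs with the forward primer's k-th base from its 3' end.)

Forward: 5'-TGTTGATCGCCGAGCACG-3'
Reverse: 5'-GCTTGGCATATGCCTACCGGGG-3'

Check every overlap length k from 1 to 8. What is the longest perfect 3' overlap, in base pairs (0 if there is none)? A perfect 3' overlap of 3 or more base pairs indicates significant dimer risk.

Last 8 bases (5'→3') — forward …CGAGCACG, reverse …TACCGGGG.
Reverse complement of the reverse primer's last 8 bases: CCCCGGTA; its first k bases are the reverse complement of the reverse primer's last k bases, so a perfect k-base overlap needs the forward primer's last k bases to equal them.
Comparing (forward last k vs required): k=1: G vs C ✗; k=2: CG vs CC ✗; k=3: ACG vs CCC ✗; k=4: CACG vs CCCC ✗; k=5: GCACG vs CCCCG ✗; k=6: AGCACG vs CCCCGG ✗; k=7: GAGCACG vs CCCCGGT ✗; k=8: CGAGCACG vs CCCCGGTA ✗.
No overlap length from 1 to 8 is perfect, so the longest perfect 3' overlap is 0.

Longest perfect overlap: 0 complementary base pairs; below the dimer-risk threshold (threshold 3).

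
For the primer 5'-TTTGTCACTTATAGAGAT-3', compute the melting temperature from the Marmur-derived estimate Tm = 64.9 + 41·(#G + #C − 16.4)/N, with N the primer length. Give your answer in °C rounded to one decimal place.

38.9°C

Base counts: A=5, T=8, G=3, C=2; G+C = 5, N = 18.
Tm = 64.9 + 41·(5 − 16.4)/18 = 64.9 + -467.40/18 = 38.9°C.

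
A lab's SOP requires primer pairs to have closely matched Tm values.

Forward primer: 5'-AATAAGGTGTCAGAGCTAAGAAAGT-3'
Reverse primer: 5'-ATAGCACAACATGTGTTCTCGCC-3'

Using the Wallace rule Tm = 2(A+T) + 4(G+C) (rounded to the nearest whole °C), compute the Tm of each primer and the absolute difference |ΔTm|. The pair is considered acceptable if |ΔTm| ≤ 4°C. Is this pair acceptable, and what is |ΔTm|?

|ΔTm| = 0°C; the pair is acceptable.

Forward: A=11 T=5 G=7 C=2 → Tm = 2·16 + 4·9 = 68°C.
Reverse: A=6 T=6 G=4 C=7 → Tm = 2·12 + 4·11 = 68°C.
|ΔTm| = |68 − 68| = 0°C, ≤ 4°C.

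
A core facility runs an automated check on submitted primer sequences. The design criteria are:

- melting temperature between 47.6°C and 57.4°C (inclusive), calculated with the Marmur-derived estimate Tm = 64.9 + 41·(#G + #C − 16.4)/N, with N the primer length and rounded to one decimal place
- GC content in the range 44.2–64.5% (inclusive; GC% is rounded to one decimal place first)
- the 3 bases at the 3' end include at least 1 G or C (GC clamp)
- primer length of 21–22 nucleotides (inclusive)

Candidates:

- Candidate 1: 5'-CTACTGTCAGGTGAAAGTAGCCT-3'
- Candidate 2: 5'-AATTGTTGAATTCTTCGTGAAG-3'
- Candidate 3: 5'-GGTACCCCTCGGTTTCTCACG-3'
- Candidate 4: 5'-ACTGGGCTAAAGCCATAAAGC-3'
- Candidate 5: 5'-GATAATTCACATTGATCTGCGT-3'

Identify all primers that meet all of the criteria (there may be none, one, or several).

Candidate 4 only.

Candidate 1 (23 nt, A=6 T=6 G=6 C=5): Tm = 64.9 + 41·(11 − 16.4)/23 = 55.3°C ✓; GC 11/23 = 47.8% ✓; 3' end CCT has 2 G/C ✓; length 23, outside 21–22 ✗ — fails.
Candidate 2 (22 nt, A=6 T=9 G=5 C=2): Tm = 64.9 + 41·(7 − 16.4)/22 = 47.4°C, outside 47.6–57.4°C ✗; GC 7/22 = 31.8%, outside 44.2–64.5% ✗; 3' end AAG has 1 G/C ✓; length 22 ✓ — fails.
Candidate 3 (21 nt, A=2 T=6 G=5 C=8): Tm = 64.9 + 41·(13 − 16.4)/21 = 58.3°C, outside 47.6–57.4°C ✗; GC 13/21 = 61.9% ✓; 3' end ACG has 2 G/C ✓; length 21 ✓ — fails.
Candidate 4 (21 nt, A=8 T=3 G=5 C=5): Tm = 64.9 + 41·(10 − 16.4)/21 = 52.4°C ✓; GC 10/21 = 47.6% ✓; 3' end AGC has 2 G/C ✓; length 21 ✓ — passes.
Candidate 5 (22 nt, A=6 T=8 G=4 C=4): Tm = 64.9 + 41·(8 − 16.4)/22 = 49.2°C ✓; GC 8/22 = 36.4%, outside 44.2–64.5% ✗; 3' end CGT has 2 G/C ✓; length 22 ✓ — fails.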